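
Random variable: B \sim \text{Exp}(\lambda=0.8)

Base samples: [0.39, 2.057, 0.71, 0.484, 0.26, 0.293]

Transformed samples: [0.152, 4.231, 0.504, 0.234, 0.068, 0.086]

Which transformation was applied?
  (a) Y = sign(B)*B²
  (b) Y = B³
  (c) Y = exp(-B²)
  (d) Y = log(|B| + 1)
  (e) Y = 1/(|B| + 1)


Checking option (a) Y = sign(B)*B²:
  B = 0.39 -> Y = 0.152 ✓
  B = 2.057 -> Y = 4.231 ✓
  B = 0.71 -> Y = 0.504 ✓
All samples match this transformation.

(a) sign(B)*B²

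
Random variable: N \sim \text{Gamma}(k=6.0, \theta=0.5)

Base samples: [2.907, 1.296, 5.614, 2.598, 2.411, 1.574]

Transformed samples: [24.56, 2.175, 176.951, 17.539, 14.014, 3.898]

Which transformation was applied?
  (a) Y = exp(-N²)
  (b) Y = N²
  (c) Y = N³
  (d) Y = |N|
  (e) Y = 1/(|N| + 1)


Checking option (c) Y = N³:
  N = 2.907 -> Y = 24.56 ✓
  N = 1.296 -> Y = 2.175 ✓
  N = 5.614 -> Y = 176.951 ✓
All samples match this transformation.

(c) N³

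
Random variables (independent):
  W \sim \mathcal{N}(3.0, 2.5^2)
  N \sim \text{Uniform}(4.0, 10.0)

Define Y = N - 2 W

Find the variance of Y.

For independent RVs: Var(aX + bY) = a²Var(X) + b²Var(Y)
Var(W) = 6.25
Var(N) = 3
Var(Y) = (-2)²*6.25 + 1²*3
= 4*6.25 + 1*3 = 28

28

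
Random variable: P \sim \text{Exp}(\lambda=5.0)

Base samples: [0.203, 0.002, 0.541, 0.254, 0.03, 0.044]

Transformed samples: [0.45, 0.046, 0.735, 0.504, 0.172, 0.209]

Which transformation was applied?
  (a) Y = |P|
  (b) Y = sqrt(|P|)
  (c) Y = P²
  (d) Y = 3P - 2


Checking option (b) Y = sqrt(|P|):
  P = 0.203 -> Y = 0.45 ✓
  P = 0.002 -> Y = 0.046 ✓
  P = 0.541 -> Y = 0.735 ✓
All samples match this transformation.

(b) sqrt(|P|)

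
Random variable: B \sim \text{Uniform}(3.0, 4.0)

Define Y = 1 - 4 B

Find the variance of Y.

For Y = aB + b: Var(Y) = a² * Var(B)
Var(B) = (4 - 3)^2/12 = 0.083333333
Var(Y) = (-4)² * 0.083333333 = 16 * 0.083333333 = 1.3333333

1.3333333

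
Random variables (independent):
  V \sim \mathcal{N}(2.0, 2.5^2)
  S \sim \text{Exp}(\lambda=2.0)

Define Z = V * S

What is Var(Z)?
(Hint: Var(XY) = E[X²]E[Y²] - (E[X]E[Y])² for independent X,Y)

Var(XY) = E[X²]E[Y²] - (E[X]E[Y])²
E[V] = 2, Var(V) = 6.25
E[S] = 0.5, Var(S) = 0.25
E[V²] = 6.25 + 2² = 10.25
E[S²] = 0.25 + 0.5² = 0.5
Var(Z) = 10.25*0.5 - (2*0.5)²
= 5.125 - 1 = 4.125

4.125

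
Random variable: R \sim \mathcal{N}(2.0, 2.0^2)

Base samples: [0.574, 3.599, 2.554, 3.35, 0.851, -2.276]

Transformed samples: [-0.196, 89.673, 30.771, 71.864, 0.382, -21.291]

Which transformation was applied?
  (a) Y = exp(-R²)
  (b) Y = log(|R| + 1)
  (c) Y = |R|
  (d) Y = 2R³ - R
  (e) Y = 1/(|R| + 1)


Checking option (d) Y = 2R³ - R:
  R = 0.574 -> Y = -0.196 ✓
  R = 3.599 -> Y = 89.673 ✓
  R = 2.554 -> Y = 30.771 ✓
All samples match this transformation.

(d) 2R³ - R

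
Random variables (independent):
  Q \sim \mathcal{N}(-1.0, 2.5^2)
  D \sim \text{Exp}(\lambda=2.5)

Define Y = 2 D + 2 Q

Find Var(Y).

For independent RVs: Var(aX + bY) = a²Var(X) + b²Var(Y)
Var(Q) = 6.25
Var(D) = 0.16
Var(Y) = 2²*6.25 + 2²*0.16
= 4*6.25 + 4*0.16 = 25.64

25.64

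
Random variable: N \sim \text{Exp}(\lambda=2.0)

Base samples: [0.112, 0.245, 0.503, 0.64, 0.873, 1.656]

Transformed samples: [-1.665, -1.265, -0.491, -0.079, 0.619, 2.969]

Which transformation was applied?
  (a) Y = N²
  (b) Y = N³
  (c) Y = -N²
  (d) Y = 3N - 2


Checking option (d) Y = 3N - 2:
  N = 0.112 -> Y = -1.665 ✓
  N = 0.245 -> Y = -1.265 ✓
  N = 0.503 -> Y = -0.491 ✓
All samples match this transformation.

(d) 3N - 2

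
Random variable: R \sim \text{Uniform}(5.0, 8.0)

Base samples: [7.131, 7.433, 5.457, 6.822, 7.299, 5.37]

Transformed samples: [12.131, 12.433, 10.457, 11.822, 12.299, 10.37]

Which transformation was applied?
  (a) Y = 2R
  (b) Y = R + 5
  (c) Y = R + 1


Checking option (b) Y = R + 5:
  R = 7.131 -> Y = 12.131 ✓
  R = 7.433 -> Y = 12.433 ✓
  R = 5.457 -> Y = 10.457 ✓
All samples match this transformation.

(b) R + 5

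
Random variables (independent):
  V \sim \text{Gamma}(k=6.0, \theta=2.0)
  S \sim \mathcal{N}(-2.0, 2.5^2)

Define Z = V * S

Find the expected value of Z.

For independent RVs: E[XY] = E[X]*E[Y]
E[V] = 12
E[S] = -2
E[Z] = 12 * (-2) = -24

-24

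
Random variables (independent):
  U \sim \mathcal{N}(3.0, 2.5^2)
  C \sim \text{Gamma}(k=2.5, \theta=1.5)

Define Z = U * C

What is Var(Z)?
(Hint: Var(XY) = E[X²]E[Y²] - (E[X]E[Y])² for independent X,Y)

Var(XY) = E[X²]E[Y²] - (E[X]E[Y])²
E[U] = 3, Var(U) = 6.25
E[C] = 3.75, Var(C) = 5.625
E[U²] = 6.25 + 3² = 15.25
E[C²] = 5.625 + 3.75² = 19.6875
Var(Z) = 15.25*19.6875 - (3*3.75)²
= 300.23438 - 126.5625 = 173.67188

173.67188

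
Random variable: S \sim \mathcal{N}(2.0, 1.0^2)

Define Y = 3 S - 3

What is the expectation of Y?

For Y = 3S - 3:
E[Y] = 3 * E[S] - 3
E[S] = 2.0 = 2
E[Y] = 3 * 2 - 3 = 3

3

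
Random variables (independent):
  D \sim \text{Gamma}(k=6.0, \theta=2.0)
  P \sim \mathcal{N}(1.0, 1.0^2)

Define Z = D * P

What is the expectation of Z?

For independent RVs: E[XY] = E[X]*E[Y]
E[D] = 12
E[P] = 1
E[Z] = 12 * 1 = 12

12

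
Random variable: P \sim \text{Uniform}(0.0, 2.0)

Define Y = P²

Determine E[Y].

E[P²] = Var(P) + (E[P])² = 0.33333333 + 1 = 1.3333333

1.3333333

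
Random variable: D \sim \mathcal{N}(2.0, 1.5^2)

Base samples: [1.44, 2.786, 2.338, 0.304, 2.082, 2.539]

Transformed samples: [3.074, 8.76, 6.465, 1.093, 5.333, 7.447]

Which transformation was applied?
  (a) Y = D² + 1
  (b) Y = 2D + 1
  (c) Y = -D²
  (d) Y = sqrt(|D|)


Checking option (a) Y = D² + 1:
  D = 1.44 -> Y = 3.074 ✓
  D = 2.786 -> Y = 8.76 ✓
  D = 2.338 -> Y = 6.465 ✓
All samples match this transformation.

(a) D² + 1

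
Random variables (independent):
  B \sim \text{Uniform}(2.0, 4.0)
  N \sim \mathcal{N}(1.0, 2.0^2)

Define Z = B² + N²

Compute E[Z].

E[Z] = E[B²] + E[N²]
E[B²] = Var(B) + E[B]² = 0.33333333 + 9 = 9.3333333
E[N²] = Var(N) + E[N]² = 4 + 1 = 5
E[Z] = 9.3333333 + 5 = 14.333333

14.333333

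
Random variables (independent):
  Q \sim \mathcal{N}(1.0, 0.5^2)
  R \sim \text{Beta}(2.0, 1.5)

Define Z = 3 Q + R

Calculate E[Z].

E[Z] = 3*E[Q] + 1*E[R]
E[Q] = 1
E[R] = 0.57142857
E[Z] = 3*1 + 1*0.57142857 = 3.5714286

3.5714286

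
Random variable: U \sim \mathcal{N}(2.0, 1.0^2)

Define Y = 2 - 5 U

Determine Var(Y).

For Y = aU + b: Var(Y) = a² * Var(U)
Var(U) = 1.0^2 = 1
Var(Y) = (-5)² * 1 = 25 * 1 = 25

25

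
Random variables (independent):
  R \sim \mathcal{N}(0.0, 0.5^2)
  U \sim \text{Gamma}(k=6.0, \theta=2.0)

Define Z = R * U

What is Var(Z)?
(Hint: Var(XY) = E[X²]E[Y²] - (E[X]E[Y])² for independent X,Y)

Var(XY) = E[X²]E[Y²] - (E[X]E[Y])²
E[R] = 0, Var(R) = 0.25
E[U] = 12, Var(U) = 24
E[R²] = 0.25 + 0² = 0.25
E[U²] = 24 + 12² = 168
Var(Z) = 0.25*168 - (0*12)²
= 42 - 0 = 42

42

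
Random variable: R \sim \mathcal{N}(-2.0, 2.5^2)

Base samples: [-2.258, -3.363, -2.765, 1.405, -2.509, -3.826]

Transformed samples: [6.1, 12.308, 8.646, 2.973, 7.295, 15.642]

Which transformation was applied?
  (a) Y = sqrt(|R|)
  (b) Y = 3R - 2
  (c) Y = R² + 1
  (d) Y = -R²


Checking option (c) Y = R² + 1:
  R = -2.258 -> Y = 6.1 ✓
  R = -3.363 -> Y = 12.308 ✓
  R = -2.765 -> Y = 8.646 ✓
All samples match this transformation.

(c) R² + 1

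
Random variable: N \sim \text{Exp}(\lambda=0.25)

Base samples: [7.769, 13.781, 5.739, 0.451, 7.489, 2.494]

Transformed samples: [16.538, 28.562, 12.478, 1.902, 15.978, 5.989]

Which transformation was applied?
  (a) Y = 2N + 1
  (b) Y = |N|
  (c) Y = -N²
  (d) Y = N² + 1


Checking option (a) Y = 2N + 1:
  N = 7.769 -> Y = 16.538 ✓
  N = 13.781 -> Y = 28.562 ✓
  N = 5.739 -> Y = 12.478 ✓
All samples match this transformation.

(a) 2N + 1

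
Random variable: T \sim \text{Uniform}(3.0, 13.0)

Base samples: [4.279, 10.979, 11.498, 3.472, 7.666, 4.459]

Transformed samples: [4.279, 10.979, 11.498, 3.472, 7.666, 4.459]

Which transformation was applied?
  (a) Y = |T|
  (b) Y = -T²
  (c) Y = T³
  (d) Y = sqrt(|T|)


Checking option (a) Y = |T|:
  T = 4.279 -> Y = 4.279 ✓
  T = 10.979 -> Y = 10.979 ✓
  T = 11.498 -> Y = 11.498 ✓
All samples match this transformation.

(a) |T|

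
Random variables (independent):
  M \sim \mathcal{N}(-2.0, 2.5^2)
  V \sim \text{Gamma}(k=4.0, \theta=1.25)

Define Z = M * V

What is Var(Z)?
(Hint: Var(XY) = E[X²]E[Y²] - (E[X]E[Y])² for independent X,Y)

Var(XY) = E[X²]E[Y²] - (E[X]E[Y])²
E[M] = -2, Var(M) = 6.25
E[V] = 5, Var(V) = 6.25
E[M²] = 6.25 + (-2)² = 10.25
E[V²] = 6.25 + 5² = 31.25
Var(Z) = 10.25*31.25 - (-2*5)²
= 320.3125 - 100 = 220.3125

220.3125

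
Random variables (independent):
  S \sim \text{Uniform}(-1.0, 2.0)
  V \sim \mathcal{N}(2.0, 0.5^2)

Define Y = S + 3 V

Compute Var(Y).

For independent RVs: Var(aX + bY) = a²Var(X) + b²Var(Y)
Var(S) = 0.75
Var(V) = 0.25
Var(Y) = 1²*0.75 + 3²*0.25
= 1*0.75 + 9*0.25 = 3

3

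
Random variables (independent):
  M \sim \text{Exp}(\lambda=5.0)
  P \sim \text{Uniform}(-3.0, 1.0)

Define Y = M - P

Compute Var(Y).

For independent RVs: Var(aX + bY) = a²Var(X) + b²Var(Y)
Var(M) = 0.04
Var(P) = 1.3333333
Var(Y) = 1²*0.04 + (-1)²*1.3333333
= 1*0.04 + 1*1.3333333 = 1.3733333

1.3733333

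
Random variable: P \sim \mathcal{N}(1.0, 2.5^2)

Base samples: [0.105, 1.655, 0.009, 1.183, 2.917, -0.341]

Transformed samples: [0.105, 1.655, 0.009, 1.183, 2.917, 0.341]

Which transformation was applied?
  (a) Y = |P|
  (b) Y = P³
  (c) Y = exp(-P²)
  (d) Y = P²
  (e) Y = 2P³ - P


Checking option (a) Y = |P|:
  P = 0.105 -> Y = 0.105 ✓
  P = 1.655 -> Y = 1.655 ✓
  P = 0.009 -> Y = 0.009 ✓
All samples match this transformation.

(a) |P|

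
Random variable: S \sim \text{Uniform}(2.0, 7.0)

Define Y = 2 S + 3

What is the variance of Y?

For Y = aS + b: Var(Y) = a² * Var(S)
Var(S) = (7 - 2)^2/12 = 2.0833333
Var(Y) = 2² * 2.0833333 = 4 * 2.0833333 = 8.3333333

8.3333333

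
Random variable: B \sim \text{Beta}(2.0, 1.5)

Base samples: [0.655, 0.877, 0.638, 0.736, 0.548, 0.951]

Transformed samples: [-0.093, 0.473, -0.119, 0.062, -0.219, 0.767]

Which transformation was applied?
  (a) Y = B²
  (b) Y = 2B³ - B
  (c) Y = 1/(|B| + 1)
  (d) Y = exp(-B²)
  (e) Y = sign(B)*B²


Checking option (b) Y = 2B³ - B:
  B = 0.655 -> Y = -0.093 ✓
  B = 0.877 -> Y = 0.473 ✓
  B = 0.638 -> Y = -0.119 ✓
All samples match this transformation.

(b) 2B³ - B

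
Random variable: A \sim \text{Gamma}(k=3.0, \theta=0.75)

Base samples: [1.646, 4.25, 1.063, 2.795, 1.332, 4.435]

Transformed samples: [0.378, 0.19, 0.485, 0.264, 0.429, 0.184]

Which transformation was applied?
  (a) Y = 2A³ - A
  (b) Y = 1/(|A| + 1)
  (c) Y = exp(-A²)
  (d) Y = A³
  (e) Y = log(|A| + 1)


Checking option (b) Y = 1/(|A| + 1):
  A = 1.646 -> Y = 0.378 ✓
  A = 4.25 -> Y = 0.19 ✓
  A = 1.063 -> Y = 0.485 ✓
All samples match this transformation.

(b) 1/(|A| + 1)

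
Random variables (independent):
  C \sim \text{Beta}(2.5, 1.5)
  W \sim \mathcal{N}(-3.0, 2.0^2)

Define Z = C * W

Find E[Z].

For independent RVs: E[XY] = E[X]*E[Y]
E[C] = 0.625
E[W] = -3
E[Z] = 0.625 * (-3) = -1.875

-1.875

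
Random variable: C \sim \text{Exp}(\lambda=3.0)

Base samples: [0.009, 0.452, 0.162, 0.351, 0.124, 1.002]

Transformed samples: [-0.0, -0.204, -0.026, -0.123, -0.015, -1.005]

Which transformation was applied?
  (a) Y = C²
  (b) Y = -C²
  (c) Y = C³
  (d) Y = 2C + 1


Checking option (b) Y = -C²:
  C = 0.009 -> Y = -0.0 ✓
  C = 0.452 -> Y = -0.204 ✓
  C = 0.162 -> Y = -0.026 ✓
All samples match this transformation.

(b) -C²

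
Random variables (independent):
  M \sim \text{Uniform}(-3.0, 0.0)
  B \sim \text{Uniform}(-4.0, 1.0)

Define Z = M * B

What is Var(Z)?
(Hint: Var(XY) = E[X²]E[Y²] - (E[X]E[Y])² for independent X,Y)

Var(XY) = E[X²]E[Y²] - (E[X]E[Y])²
E[M] = -1.5, Var(M) = 0.75
E[B] = -1.5, Var(B) = 2.0833333
E[M²] = 0.75 + (-1.5)² = 3
E[B²] = 2.0833333 + (-1.5)² = 4.3333333
Var(Z) = 3*4.3333333 - (-1.5*(-1.5))²
= 13 - 5.0625 = 7.9375

7.9375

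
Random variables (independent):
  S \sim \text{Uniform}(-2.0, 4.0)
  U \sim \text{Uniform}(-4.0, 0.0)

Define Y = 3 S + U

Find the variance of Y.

For independent RVs: Var(aX + bY) = a²Var(X) + b²Var(Y)
Var(S) = 3
Var(U) = 1.3333333
Var(Y) = 3²*3 + 1²*1.3333333
= 9*3 + 1*1.3333333 = 28.333333

28.333333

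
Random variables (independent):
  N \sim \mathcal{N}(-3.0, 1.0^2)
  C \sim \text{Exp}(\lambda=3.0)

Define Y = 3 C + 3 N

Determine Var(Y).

For independent RVs: Var(aX + bY) = a²Var(X) + b²Var(Y)
Var(N) = 1
Var(C) = 0.11111111
Var(Y) = 3²*1 + 3²*0.11111111
= 9*1 + 9*0.11111111 = 10

10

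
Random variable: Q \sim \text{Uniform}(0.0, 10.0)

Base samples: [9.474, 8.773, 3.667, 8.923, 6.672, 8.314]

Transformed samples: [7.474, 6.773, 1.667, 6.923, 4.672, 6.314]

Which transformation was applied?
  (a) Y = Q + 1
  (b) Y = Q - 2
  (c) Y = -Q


Checking option (b) Y = Q - 2:
  Q = 9.474 -> Y = 7.474 ✓
  Q = 8.773 -> Y = 6.773 ✓
  Q = 3.667 -> Y = 1.667 ✓
All samples match this transformation.

(b) Q - 2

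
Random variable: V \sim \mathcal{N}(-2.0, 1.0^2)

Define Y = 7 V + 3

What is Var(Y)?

For Y = aV + b: Var(Y) = a² * Var(V)
Var(V) = 1.0^2 = 1
Var(Y) = 7² * 1 = 49 * 1 = 49

49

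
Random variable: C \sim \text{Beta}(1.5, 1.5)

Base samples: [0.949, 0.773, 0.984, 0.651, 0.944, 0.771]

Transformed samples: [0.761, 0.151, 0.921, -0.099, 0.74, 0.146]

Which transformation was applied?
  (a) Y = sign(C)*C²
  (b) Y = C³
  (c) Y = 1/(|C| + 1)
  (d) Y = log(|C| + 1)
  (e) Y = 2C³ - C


Checking option (e) Y = 2C³ - C:
  C = 0.949 -> Y = 0.761 ✓
  C = 0.773 -> Y = 0.151 ✓
  C = 0.984 -> Y = 0.921 ✓
All samples match this transformation.

(e) 2C³ - C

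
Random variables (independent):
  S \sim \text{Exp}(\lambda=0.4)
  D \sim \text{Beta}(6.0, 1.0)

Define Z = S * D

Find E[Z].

For independent RVs: E[XY] = E[X]*E[Y]
E[S] = 2.5
E[D] = 0.85714286
E[Z] = 2.5 * 0.85714286 = 2.1428571

2.1428571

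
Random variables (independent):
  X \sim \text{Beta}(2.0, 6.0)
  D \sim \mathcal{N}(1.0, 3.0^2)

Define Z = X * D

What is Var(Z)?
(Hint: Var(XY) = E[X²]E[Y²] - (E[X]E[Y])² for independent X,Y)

Var(XY) = E[X²]E[Y²] - (E[X]E[Y])²
E[X] = 0.25, Var(X) = 0.020833333
E[D] = 1, Var(D) = 9
E[X²] = 0.020833333 + 0.25² = 0.083333333
E[D²] = 9 + 1² = 10
Var(Z) = 0.083333333*10 - (0.25*1)²
= 0.83333333 - 0.0625 = 0.77083333

0.77083333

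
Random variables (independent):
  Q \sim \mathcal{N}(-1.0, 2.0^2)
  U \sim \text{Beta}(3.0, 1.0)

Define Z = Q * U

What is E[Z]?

For independent RVs: E[XY] = E[X]*E[Y]
E[Q] = -1
E[U] = 0.75
E[Z] = -1 * 0.75 = -0.75

-0.75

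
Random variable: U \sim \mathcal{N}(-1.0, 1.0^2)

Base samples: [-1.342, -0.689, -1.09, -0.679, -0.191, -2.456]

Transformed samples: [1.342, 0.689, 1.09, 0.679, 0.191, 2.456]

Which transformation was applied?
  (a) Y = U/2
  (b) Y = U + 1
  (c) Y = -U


Checking option (c) Y = -U:
  U = -1.342 -> Y = 1.342 ✓
  U = -0.689 -> Y = 0.689 ✓
  U = -1.09 -> Y = 1.09 ✓
All samples match this transformation.

(c) -U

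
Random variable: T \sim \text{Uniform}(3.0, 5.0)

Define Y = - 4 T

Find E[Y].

For Y = -4T:
E[Y] = -4 * E[T]
E[T] = (3 + 5)/2 = 4
E[Y] = -4 * 4 = -16

-16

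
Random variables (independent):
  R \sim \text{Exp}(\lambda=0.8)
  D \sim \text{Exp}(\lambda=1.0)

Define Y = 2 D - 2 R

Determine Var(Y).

For independent RVs: Var(aX + bY) = a²Var(X) + b²Var(Y)
Var(R) = 1.5625
Var(D) = 1
Var(Y) = (-2)²*1.5625 + 2²*1
= 4*1.5625 + 4*1 = 10.25

10.25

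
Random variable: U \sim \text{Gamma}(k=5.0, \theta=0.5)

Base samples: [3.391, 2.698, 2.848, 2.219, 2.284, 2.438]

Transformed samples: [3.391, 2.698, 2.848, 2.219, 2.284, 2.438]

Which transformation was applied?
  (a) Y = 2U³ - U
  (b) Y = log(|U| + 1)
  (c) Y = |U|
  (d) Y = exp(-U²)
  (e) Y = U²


Checking option (c) Y = |U|:
  U = 3.391 -> Y = 3.391 ✓
  U = 2.698 -> Y = 2.698 ✓
  U = 2.848 -> Y = 2.848 ✓
All samples match this transformation.

(c) |U|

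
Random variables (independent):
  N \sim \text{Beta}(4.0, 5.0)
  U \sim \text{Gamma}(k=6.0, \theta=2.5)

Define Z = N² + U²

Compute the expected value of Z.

E[Z] = E[N²] + E[U²]
E[N²] = Var(N) + E[N]² = 0.024691358 + 0.19753086 = 0.22222222
E[U²] = Var(U) + E[U]² = 37.5 + 225 = 262.5
E[Z] = 0.22222222 + 262.5 = 262.72222

262.72222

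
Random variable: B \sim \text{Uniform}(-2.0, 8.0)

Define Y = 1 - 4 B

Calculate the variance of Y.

For Y = aB + b: Var(Y) = a² * Var(B)
Var(B) = (8 + 2)^2/12 = 8.3333333
Var(Y) = (-4)² * 8.3333333 = 16 * 8.3333333 = 133.33333

133.33333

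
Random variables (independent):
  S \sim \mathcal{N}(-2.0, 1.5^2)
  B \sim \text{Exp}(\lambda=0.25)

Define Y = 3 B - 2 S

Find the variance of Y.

For independent RVs: Var(aX + bY) = a²Var(X) + b²Var(Y)
Var(S) = 2.25
Var(B) = 16
Var(Y) = (-2)²*2.25 + 3²*16
= 4*2.25 + 9*16 = 153

153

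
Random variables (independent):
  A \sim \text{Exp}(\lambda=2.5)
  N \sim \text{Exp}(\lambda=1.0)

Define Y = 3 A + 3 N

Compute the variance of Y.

For independent RVs: Var(aX + bY) = a²Var(X) + b²Var(Y)
Var(A) = 0.16
Var(N) = 1
Var(Y) = 3²*0.16 + 3²*1
= 9*0.16 + 9*1 = 10.44

10.44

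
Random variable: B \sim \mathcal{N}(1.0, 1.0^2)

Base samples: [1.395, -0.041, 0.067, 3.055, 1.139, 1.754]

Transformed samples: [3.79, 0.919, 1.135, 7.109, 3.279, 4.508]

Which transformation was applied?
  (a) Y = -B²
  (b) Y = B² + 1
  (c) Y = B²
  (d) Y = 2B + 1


Checking option (d) Y = 2B + 1:
  B = 1.395 -> Y = 3.79 ✓
  B = -0.041 -> Y = 0.919 ✓
  B = 0.067 -> Y = 1.135 ✓
All samples match this transformation.

(d) 2B + 1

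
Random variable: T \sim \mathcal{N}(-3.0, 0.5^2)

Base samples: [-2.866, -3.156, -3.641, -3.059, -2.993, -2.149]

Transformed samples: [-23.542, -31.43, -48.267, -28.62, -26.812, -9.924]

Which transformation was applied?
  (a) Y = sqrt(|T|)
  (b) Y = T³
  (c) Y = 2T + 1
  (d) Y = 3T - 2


Checking option (b) Y = T³:
  T = -2.866 -> Y = -23.542 ✓
  T = -3.156 -> Y = -31.43 ✓
  T = -3.641 -> Y = -48.267 ✓
All samples match this transformation.

(b) T³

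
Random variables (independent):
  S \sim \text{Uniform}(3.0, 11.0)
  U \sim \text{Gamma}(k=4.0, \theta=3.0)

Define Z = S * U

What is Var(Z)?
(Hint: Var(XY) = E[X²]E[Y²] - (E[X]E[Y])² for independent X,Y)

Var(XY) = E[X²]E[Y²] - (E[X]E[Y])²
E[S] = 7, Var(S) = 5.3333333
E[U] = 12, Var(U) = 36
E[S²] = 5.3333333 + 7² = 54.333333
E[U²] = 36 + 12² = 180
Var(Z) = 54.333333*180 - (7*12)²
= 9780 - 7056 = 2724

2724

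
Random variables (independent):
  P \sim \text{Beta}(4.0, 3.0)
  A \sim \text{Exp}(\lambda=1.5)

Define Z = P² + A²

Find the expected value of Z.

E[Z] = E[P²] + E[A²]
E[P²] = Var(P) + E[P]² = 0.030612245 + 0.32653061 = 0.35714286
E[A²] = Var(A) + E[A]² = 0.44444444 + 0.44444444 = 0.88888889
E[Z] = 0.35714286 + 0.88888889 = 1.2460317

1.2460317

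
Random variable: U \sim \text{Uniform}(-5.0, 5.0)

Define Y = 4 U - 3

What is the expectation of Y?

For Y = 4U - 3:
E[Y] = 4 * E[U] - 3
E[U] = (-5 + 5)/2 = 0
E[Y] = 4 * 0 - 3 = -3

-3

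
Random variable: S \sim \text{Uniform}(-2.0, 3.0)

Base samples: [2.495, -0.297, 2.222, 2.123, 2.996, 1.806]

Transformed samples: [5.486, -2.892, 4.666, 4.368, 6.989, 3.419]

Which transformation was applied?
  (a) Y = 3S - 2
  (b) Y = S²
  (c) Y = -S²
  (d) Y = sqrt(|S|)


Checking option (a) Y = 3S - 2:
  S = 2.495 -> Y = 5.486 ✓
  S = -0.297 -> Y = -2.892 ✓
  S = 2.222 -> Y = 4.666 ✓
All samples match this transformation.

(a) 3S - 2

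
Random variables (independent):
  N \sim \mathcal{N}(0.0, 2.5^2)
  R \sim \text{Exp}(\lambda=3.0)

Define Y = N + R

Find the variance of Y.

For independent RVs: Var(aX + bY) = a²Var(X) + b²Var(Y)
Var(N) = 6.25
Var(R) = 0.11111111
Var(Y) = 1²*6.25 + 1²*0.11111111
= 1*6.25 + 1*0.11111111 = 6.3611111

6.3611111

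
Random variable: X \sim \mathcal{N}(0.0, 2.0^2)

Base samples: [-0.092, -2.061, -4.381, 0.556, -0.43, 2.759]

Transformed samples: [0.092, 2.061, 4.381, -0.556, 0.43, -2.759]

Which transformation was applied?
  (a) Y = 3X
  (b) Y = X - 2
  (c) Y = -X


Checking option (c) Y = -X:
  X = -0.092 -> Y = 0.092 ✓
  X = -2.061 -> Y = 2.061 ✓
  X = -4.381 -> Y = 4.381 ✓
All samples match this transformation.

(c) -X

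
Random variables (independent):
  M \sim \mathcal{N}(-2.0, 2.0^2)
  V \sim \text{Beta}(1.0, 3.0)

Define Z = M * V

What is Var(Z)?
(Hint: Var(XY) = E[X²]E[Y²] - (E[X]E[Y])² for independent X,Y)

Var(XY) = E[X²]E[Y²] - (E[X]E[Y])²
E[M] = -2, Var(M) = 4
E[V] = 0.25, Var(V) = 0.0375
E[M²] = 4 + (-2)² = 8
E[V²] = 0.0375 + 0.25² = 0.1
Var(Z) = 8*0.1 - (-2*0.25)²
= 0.8 - 0.25 = 0.55

0.55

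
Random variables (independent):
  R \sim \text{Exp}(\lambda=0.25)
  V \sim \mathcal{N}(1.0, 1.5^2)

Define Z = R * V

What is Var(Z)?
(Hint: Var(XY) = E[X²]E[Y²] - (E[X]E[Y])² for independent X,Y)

Var(XY) = E[X²]E[Y²] - (E[X]E[Y])²
E[R] = 4, Var(R) = 16
E[V] = 1, Var(V) = 2.25
E[R²] = 16 + 4² = 32
E[V²] = 2.25 + 1² = 3.25
Var(Z) = 32*3.25 - (4*1)²
= 104 - 16 = 88

88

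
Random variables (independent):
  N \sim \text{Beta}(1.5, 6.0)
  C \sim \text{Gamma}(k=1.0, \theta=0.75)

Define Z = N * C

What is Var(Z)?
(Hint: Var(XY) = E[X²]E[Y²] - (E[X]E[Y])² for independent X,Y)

Var(XY) = E[X²]E[Y²] - (E[X]E[Y])²
E[N] = 0.2, Var(N) = 0.018823529
E[C] = 0.75, Var(C) = 0.5625
E[N²] = 0.018823529 + 0.2² = 0.058823529
E[C²] = 0.5625 + 0.75² = 1.125
Var(Z) = 0.058823529*1.125 - (0.2*0.75)²
= 0.066176471 - 0.0225 = 0.043676471

0.043676471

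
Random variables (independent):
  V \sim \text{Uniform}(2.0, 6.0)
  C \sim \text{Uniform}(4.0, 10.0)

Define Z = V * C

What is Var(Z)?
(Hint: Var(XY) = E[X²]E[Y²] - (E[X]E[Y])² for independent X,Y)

Var(XY) = E[X²]E[Y²] - (E[X]E[Y])²
E[V] = 4, Var(V) = 1.3333333
E[C] = 7, Var(C) = 3
E[V²] = 1.3333333 + 4² = 17.333333
E[C²] = 3 + 7² = 52
Var(Z) = 17.333333*52 - (4*7)²
= 901.33333 - 784 = 117.33333

117.33333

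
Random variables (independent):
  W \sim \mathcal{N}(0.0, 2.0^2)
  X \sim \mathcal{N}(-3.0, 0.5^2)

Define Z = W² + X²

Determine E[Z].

E[Z] = E[W²] + E[X²]
E[W²] = Var(W) + E[W]² = 4 + 0 = 4
E[X²] = Var(X) + E[X]² = 0.25 + 9 = 9.25
E[Z] = 4 + 9.25 = 13.25

13.25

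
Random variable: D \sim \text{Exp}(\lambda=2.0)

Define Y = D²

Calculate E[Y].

Using E[X²] = Var(X) + (E[X])²:
E[D] = 0.5
Var(D) = 1/2.0^2 = 0.25
E[D²] = 0.25 + 0.5² = 0.25 + 0.25 = 0.5

0.5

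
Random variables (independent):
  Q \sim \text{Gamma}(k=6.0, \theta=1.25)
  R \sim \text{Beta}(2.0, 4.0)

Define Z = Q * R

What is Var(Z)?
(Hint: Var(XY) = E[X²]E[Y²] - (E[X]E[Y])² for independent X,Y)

Var(XY) = E[X²]E[Y²] - (E[X]E[Y])²
E[Q] = 7.5, Var(Q) = 9.375
E[R] = 0.33333333, Var(R) = 0.031746032
E[Q²] = 9.375 + 7.5² = 65.625
E[R²] = 0.031746032 + 0.33333333² = 0.14285714
Var(Z) = 65.625*0.14285714 - (7.5*0.33333333)²
= 9.375 - 6.25 = 3.125

3.125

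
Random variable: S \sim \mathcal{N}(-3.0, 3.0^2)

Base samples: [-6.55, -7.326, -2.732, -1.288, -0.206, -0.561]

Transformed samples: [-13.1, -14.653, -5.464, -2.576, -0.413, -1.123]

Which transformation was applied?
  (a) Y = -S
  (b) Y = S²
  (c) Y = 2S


Checking option (c) Y = 2S:
  S = -6.55 -> Y = -13.1 ✓
  S = -7.326 -> Y = -14.653 ✓
  S = -2.732 -> Y = -5.464 ✓
All samples match this transformation.

(c) 2S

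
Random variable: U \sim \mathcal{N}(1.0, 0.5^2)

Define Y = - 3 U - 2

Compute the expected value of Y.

For Y = -3U - 2:
E[Y] = -3 * E[U] - 2
E[U] = 1.0 = 1
E[Y] = -3 * 1 - 2 = -5

-5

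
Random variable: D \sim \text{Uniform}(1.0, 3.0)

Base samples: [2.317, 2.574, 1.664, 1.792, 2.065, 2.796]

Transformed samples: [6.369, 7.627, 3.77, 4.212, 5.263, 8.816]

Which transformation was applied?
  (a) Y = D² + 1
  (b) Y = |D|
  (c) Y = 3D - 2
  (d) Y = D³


Checking option (a) Y = D² + 1:
  D = 2.317 -> Y = 6.369 ✓
  D = 2.574 -> Y = 7.627 ✓
  D = 1.664 -> Y = 3.77 ✓
All samples match this transformation.

(a) D² + 1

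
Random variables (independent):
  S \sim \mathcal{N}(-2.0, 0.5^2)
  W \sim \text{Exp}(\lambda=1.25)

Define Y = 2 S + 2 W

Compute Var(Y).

For independent RVs: Var(aX + bY) = a²Var(X) + b²Var(Y)
Var(S) = 0.25
Var(W) = 0.64
Var(Y) = 2²*0.25 + 2²*0.64
= 4*0.25 + 4*0.64 = 3.56

3.56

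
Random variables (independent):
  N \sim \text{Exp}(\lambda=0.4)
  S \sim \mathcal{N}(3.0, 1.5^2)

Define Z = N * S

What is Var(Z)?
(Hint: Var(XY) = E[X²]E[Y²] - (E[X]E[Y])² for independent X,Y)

Var(XY) = E[X²]E[Y²] - (E[X]E[Y])²
E[N] = 2.5, Var(N) = 6.25
E[S] = 3, Var(S) = 2.25
E[N²] = 6.25 + 2.5² = 12.5
E[S²] = 2.25 + 3² = 11.25
Var(Z) = 12.5*11.25 - (2.5*3)²
= 140.625 - 56.25 = 84.375

84.375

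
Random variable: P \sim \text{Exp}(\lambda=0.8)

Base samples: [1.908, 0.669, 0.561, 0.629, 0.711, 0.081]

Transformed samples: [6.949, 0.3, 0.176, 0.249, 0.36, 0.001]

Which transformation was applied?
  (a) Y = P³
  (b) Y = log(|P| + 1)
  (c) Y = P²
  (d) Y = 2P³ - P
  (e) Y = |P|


Checking option (a) Y = P³:
  P = 1.908 -> Y = 6.949 ✓
  P = 0.669 -> Y = 0.3 ✓
  P = 0.561 -> Y = 0.176 ✓
All samples match this transformation.

(a) P³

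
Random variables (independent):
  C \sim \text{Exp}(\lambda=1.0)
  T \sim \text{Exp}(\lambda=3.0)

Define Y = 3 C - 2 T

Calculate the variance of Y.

For independent RVs: Var(aX + bY) = a²Var(X) + b²Var(Y)
Var(C) = 1
Var(T) = 0.11111111
Var(Y) = 3²*1 + (-2)²*0.11111111
= 9*1 + 4*0.11111111 = 9.4444444

9.4444444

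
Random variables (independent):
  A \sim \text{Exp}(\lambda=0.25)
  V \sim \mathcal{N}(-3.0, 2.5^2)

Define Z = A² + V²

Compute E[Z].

E[Z] = E[A²] + E[V²]
E[A²] = Var(A) + E[A]² = 16 + 16 = 32
E[V²] = Var(V) + E[V]² = 6.25 + 9 = 15.25
E[Z] = 32 + 15.25 = 47.25

47.25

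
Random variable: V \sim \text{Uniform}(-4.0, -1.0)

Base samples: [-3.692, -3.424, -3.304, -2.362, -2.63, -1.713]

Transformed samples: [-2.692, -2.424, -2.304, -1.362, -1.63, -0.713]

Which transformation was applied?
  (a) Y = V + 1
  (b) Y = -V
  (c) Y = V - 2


Checking option (a) Y = V + 1:
  V = -3.692 -> Y = -2.692 ✓
  V = -3.424 -> Y = -2.424 ✓
  V = -3.304 -> Y = -2.304 ✓
All samples match this transformation.

(a) V + 1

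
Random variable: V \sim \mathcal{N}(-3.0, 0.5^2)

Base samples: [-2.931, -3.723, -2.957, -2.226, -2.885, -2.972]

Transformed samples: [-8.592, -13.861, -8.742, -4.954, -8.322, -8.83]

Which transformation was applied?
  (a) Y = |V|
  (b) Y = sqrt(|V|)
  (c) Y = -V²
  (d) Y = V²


Checking option (c) Y = -V²:
  V = -2.931 -> Y = -8.592 ✓
  V = -3.723 -> Y = -13.861 ✓
  V = -2.957 -> Y = -8.742 ✓
All samples match this transformation.

(c) -V²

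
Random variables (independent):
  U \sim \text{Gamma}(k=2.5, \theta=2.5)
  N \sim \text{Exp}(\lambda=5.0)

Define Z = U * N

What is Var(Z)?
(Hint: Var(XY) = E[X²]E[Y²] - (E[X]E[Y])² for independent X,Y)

Var(XY) = E[X²]E[Y²] - (E[X]E[Y])²
E[U] = 6.25, Var(U) = 15.625
E[N] = 0.2, Var(N) = 0.04
E[U²] = 15.625 + 6.25² = 54.6875
E[N²] = 0.04 + 0.2² = 0.08
Var(Z) = 54.6875*0.08 - (6.25*0.2)²
= 4.375 - 1.5625 = 2.8125

2.8125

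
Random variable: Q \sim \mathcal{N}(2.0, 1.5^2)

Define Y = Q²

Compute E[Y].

Using E[X²] = Var(X) + (E[X])²:
E[Q] = 2
Var(Q) = 1.5^2 = 2.25
E[Q²] = 2.25 + 2² = 2.25 + 4 = 6.25

6.25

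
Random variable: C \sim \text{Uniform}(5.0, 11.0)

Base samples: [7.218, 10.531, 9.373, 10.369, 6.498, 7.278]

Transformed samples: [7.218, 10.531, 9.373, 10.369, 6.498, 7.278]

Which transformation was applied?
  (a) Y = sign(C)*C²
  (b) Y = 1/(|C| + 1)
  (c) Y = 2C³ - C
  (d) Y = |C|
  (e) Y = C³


Checking option (d) Y = |C|:
  C = 7.218 -> Y = 7.218 ✓
  C = 10.531 -> Y = 10.531 ✓
  C = 9.373 -> Y = 9.373 ✓
All samples match this transformation.

(d) |C|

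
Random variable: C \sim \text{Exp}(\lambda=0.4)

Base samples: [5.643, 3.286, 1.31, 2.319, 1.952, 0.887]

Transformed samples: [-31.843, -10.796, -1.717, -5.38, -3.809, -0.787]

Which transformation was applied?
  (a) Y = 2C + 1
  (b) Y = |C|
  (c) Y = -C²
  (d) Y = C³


Checking option (c) Y = -C²:
  C = 5.643 -> Y = -31.843 ✓
  C = 3.286 -> Y = -10.796 ✓
  C = 1.31 -> Y = -1.717 ✓
All samples match this transformation.

(c) -C²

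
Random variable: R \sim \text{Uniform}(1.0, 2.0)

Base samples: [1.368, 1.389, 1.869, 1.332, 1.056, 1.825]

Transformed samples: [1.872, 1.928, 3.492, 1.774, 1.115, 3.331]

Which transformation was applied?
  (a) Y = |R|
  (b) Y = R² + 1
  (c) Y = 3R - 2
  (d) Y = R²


Checking option (d) Y = R²:
  R = 1.368 -> Y = 1.872 ✓
  R = 1.389 -> Y = 1.928 ✓
  R = 1.869 -> Y = 3.492 ✓
All samples match this transformation.

(d) R²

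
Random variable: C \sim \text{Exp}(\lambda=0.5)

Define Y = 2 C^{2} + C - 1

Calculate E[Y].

E[Y] = 2*E[C²] + 1*E[C] - 1
E[C] = 2
E[C²] = Var(C) + (E[C])² = 4 + 4 = 8
E[Y] = 2*8 + 1*2 - 1 = 17

17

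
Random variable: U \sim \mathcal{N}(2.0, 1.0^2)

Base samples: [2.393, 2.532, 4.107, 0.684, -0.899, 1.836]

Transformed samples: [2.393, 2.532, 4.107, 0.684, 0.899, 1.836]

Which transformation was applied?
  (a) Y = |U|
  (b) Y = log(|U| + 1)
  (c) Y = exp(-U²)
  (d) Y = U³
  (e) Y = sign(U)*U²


Checking option (a) Y = |U|:
  U = 2.393 -> Y = 2.393 ✓
  U = 2.532 -> Y = 2.532 ✓
  U = 4.107 -> Y = 4.107 ✓
All samples match this transformation.

(a) |U|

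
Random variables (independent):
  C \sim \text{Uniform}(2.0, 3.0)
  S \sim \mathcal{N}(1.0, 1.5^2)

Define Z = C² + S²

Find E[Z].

E[Z] = E[C²] + E[S²]
E[C²] = Var(C) + E[C]² = 0.083333333 + 6.25 = 6.3333333
E[S²] = Var(S) + E[S]² = 2.25 + 1 = 3.25
E[Z] = 6.3333333 + 3.25 = 9.5833333

9.5833333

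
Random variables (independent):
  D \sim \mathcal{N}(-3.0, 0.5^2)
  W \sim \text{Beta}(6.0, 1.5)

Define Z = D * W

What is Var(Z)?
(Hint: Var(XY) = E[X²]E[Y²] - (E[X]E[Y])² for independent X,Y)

Var(XY) = E[X²]E[Y²] - (E[X]E[Y])²
E[D] = -3, Var(D) = 0.25
E[W] = 0.8, Var(W) = 0.018823529
E[D²] = 0.25 + (-3)² = 9.25
E[W²] = 0.018823529 + 0.8² = 0.65882353
Var(Z) = 9.25*0.65882353 - (-3*0.8)²
= 6.0941176 - 5.76 = 0.33411765

0.33411765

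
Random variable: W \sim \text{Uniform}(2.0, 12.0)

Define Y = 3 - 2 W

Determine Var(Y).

For Y = aW + b: Var(Y) = a² * Var(W)
Var(W) = (12 - 2)^2/12 = 8.3333333
Var(Y) = (-2)² * 8.3333333 = 4 * 8.3333333 = 33.333333

33.333333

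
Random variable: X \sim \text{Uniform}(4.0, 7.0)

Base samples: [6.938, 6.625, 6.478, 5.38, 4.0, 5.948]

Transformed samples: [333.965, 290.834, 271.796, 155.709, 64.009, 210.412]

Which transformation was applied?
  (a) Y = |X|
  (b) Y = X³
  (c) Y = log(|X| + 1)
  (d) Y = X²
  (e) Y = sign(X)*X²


Checking option (b) Y = X³:
  X = 6.938 -> Y = 333.965 ✓
  X = 6.625 -> Y = 290.834 ✓
  X = 6.478 -> Y = 271.796 ✓
All samples match this transformation.

(b) X³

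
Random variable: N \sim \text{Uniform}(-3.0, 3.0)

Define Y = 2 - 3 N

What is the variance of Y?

For Y = aN + b: Var(Y) = a² * Var(N)
Var(N) = (3 + 3)^2/12 = 3
Var(Y) = (-3)² * 3 = 9 * 3 = 27

27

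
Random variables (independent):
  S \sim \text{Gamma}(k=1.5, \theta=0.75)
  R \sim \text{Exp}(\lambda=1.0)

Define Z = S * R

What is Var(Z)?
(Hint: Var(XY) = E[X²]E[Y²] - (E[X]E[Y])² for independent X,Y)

Var(XY) = E[X²]E[Y²] - (E[X]E[Y])²
E[S] = 1.125, Var(S) = 0.84375
E[R] = 1, Var(R) = 1
E[S²] = 0.84375 + 1.125² = 2.109375
E[R²] = 1 + 1² = 2
Var(Z) = 2.109375*2 - (1.125*1)²
= 4.21875 - 1.265625 = 2.953125

2.953125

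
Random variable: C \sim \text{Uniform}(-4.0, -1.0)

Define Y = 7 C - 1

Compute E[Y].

For Y = 7C - 1:
E[Y] = 7 * E[C] - 1
E[C] = (-4 - 1)/2 = -2.5
E[Y] = 7 * (-2.5) - 1 = -18.5

-18.5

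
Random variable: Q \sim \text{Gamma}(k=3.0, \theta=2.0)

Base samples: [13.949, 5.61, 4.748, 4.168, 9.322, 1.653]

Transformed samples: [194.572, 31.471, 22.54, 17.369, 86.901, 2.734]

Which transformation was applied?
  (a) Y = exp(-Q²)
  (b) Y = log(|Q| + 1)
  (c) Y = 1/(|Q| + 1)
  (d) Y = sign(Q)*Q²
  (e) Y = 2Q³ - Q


Checking option (d) Y = sign(Q)*Q²:
  Q = 13.949 -> Y = 194.572 ✓
  Q = 5.61 -> Y = 31.471 ✓
  Q = 4.748 -> Y = 22.54 ✓
All samples match this transformation.

(d) sign(Q)*Q²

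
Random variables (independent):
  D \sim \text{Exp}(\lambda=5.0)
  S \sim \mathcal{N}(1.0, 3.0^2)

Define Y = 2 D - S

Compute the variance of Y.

For independent RVs: Var(aX + bY) = a²Var(X) + b²Var(Y)
Var(D) = 0.04
Var(S) = 9
Var(Y) = 2²*0.04 + (-1)²*9
= 4*0.04 + 1*9 = 9.16

9.16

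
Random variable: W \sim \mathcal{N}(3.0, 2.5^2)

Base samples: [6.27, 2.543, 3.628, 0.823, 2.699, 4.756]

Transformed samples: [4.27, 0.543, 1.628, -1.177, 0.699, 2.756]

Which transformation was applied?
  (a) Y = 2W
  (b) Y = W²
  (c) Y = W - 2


Checking option (c) Y = W - 2:
  W = 6.27 -> Y = 4.27 ✓
  W = 2.543 -> Y = 0.543 ✓
  W = 3.628 -> Y = 1.628 ✓
All samples match this transformation.

(c) W - 2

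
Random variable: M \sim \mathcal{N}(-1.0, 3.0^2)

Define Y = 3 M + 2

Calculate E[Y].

For Y = 3M + 2:
E[Y] = 3 * E[M] + 2
E[M] = -1.0 = -1
E[Y] = 3 * (-1) + 2 = -1

-1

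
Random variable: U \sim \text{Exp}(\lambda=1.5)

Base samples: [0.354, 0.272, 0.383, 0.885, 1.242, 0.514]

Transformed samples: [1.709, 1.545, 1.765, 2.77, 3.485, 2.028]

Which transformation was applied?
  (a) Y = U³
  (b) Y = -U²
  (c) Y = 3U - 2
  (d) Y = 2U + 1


Checking option (d) Y = 2U + 1:
  U = 0.354 -> Y = 1.709 ✓
  U = 0.272 -> Y = 1.545 ✓
  U = 0.383 -> Y = 1.765 ✓
All samples match this transformation.

(d) 2U + 1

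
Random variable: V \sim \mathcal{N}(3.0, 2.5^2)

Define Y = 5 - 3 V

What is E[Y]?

For Y = -3V + 5:
E[Y] = -3 * E[V] + 5
E[V] = 3.0 = 3
E[Y] = -3 * 3 + 5 = -4

-4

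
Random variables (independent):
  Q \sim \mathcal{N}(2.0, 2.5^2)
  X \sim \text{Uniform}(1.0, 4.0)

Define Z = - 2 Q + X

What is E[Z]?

E[Z] = -2*E[Q] + 1*E[X]
E[Q] = 2
E[X] = 2.5
E[Z] = -2*2 + 1*2.5 = -1.5

-1.5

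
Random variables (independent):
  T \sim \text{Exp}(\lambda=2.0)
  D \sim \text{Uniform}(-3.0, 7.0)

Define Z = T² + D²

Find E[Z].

E[Z] = E[T²] + E[D²]
E[T²] = Var(T) + E[T]² = 0.25 + 0.25 = 0.5
E[D²] = Var(D) + E[D]² = 8.3333333 + 4 = 12.333333
E[Z] = 0.5 + 12.333333 = 12.833333

12.833333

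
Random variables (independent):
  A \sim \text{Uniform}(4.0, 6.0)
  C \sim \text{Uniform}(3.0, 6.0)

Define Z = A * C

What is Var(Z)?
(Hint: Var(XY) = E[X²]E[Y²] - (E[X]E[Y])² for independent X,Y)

Var(XY) = E[X²]E[Y²] - (E[X]E[Y])²
E[A] = 5, Var(A) = 0.33333333
E[C] = 4.5, Var(C) = 0.75
E[A²] = 0.33333333 + 5² = 25.333333
E[C²] = 0.75 + 4.5² = 21
Var(Z) = 25.333333*21 - (5*4.5)²
= 532 - 506.25 = 25.75

25.75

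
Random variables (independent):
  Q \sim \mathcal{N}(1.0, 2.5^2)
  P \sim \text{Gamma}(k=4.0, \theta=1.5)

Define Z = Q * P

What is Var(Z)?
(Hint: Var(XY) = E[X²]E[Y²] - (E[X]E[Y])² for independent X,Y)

Var(XY) = E[X²]E[Y²] - (E[X]E[Y])²
E[Q] = 1, Var(Q) = 6.25
E[P] = 6, Var(P) = 9
E[Q²] = 6.25 + 1² = 7.25
E[P²] = 9 + 6² = 45
Var(Z) = 7.25*45 - (1*6)²
= 326.25 - 36 = 290.25

290.25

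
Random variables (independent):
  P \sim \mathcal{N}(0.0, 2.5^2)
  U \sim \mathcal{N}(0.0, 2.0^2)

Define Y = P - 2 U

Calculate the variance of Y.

For independent RVs: Var(aX + bY) = a²Var(X) + b²Var(Y)
Var(P) = 6.25
Var(U) = 4
Var(Y) = 1²*6.25 + (-2)²*4
= 1*6.25 + 4*4 = 22.25

22.25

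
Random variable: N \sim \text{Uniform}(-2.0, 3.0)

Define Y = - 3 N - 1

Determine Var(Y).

For Y = aN + b: Var(Y) = a² * Var(N)
Var(N) = (3 + 2)^2/12 = 2.0833333
Var(Y) = (-3)² * 2.0833333 = 9 * 2.0833333 = 18.75

18.75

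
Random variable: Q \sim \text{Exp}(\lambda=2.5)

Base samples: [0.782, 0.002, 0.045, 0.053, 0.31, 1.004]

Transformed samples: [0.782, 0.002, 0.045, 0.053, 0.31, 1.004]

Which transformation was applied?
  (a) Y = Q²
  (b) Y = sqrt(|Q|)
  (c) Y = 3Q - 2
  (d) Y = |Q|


Checking option (d) Y = |Q|:
  Q = 0.782 -> Y = 0.782 ✓
  Q = 0.002 -> Y = 0.002 ✓
  Q = 0.045 -> Y = 0.045 ✓
All samples match this transformation.

(d) |Q|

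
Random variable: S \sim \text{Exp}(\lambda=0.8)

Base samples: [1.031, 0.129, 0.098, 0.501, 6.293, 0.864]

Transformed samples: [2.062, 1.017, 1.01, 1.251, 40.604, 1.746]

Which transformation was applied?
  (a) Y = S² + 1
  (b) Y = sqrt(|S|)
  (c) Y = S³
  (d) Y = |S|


Checking option (a) Y = S² + 1:
  S = 1.031 -> Y = 2.062 ✓
  S = 0.129 -> Y = 1.017 ✓
  S = 0.098 -> Y = 1.01 ✓
All samples match this transformation.

(a) S² + 1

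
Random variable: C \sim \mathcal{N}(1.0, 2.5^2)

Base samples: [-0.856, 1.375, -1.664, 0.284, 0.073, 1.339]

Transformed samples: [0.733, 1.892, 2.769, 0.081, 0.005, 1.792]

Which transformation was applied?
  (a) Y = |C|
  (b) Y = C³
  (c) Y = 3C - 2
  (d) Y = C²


Checking option (d) Y = C²:
  C = -0.856 -> Y = 0.733 ✓
  C = 1.375 -> Y = 1.892 ✓
  C = -1.664 -> Y = 2.769 ✓
All samples match this transformation.

(d) C²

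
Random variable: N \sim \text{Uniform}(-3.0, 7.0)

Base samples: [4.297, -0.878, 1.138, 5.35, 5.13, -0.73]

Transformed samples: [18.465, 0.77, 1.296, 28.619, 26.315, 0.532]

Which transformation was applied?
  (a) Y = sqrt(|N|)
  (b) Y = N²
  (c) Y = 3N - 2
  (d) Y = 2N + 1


Checking option (b) Y = N²:
  N = 4.297 -> Y = 18.465 ✓
  N = -0.878 -> Y = 0.77 ✓
  N = 1.138 -> Y = 1.296 ✓
All samples match this transformation.

(b) N²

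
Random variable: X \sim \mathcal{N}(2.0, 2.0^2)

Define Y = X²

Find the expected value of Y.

Using E[X²] = Var(X) + (E[X])²:
E[X] = 2
Var(X) = 2.0^2 = 4
E[X²] = 4 + 2² = 4 + 4 = 8

8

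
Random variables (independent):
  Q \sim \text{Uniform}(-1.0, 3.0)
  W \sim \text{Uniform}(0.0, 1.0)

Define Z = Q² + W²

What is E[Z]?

E[Z] = E[Q²] + E[W²]
E[Q²] = Var(Q) + E[Q]² = 1.3333333 + 1 = 2.3333333
E[W²] = Var(W) + E[W]² = 0.083333333 + 0.25 = 0.33333333
E[Z] = 2.3333333 + 0.33333333 = 2.6666667

2.6666667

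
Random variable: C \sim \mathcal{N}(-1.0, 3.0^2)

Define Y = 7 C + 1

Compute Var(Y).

For Y = aC + b: Var(Y) = a² * Var(C)
Var(C) = 3.0^2 = 9
Var(Y) = 7² * 9 = 49 * 9 = 441

441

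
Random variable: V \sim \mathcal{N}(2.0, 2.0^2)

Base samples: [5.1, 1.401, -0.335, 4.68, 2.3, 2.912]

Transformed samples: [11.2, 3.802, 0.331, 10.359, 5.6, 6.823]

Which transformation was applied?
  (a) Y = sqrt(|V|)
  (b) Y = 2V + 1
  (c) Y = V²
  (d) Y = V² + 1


Checking option (b) Y = 2V + 1:
  V = 5.1 -> Y = 11.2 ✓
  V = 1.401 -> Y = 3.802 ✓
  V = -0.335 -> Y = 0.331 ✓
All samples match this transformation.

(b) 2V + 1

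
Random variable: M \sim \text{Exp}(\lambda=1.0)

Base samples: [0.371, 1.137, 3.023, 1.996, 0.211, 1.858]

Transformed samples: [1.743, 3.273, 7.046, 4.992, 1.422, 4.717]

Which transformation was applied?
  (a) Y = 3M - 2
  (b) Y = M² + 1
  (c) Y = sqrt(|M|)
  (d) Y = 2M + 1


Checking option (d) Y = 2M + 1:
  M = 0.371 -> Y = 1.743 ✓
  M = 1.137 -> Y = 3.273 ✓
  M = 3.023 -> Y = 7.046 ✓
All samples match this transformation.

(d) 2M + 1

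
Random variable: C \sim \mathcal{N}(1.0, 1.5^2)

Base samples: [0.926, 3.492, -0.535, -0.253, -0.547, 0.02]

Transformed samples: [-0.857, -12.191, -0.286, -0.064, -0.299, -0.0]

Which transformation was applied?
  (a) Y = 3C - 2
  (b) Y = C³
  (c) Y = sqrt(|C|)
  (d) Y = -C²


Checking option (d) Y = -C²:
  C = 0.926 -> Y = -0.857 ✓
  C = 3.492 -> Y = -12.191 ✓
  C = -0.535 -> Y = -0.286 ✓
All samples match this transformation.

(d) -C²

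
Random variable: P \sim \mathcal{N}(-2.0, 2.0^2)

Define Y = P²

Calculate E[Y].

E[P²] = Var(P) + (E[P])² = 4 + 4 = 8

8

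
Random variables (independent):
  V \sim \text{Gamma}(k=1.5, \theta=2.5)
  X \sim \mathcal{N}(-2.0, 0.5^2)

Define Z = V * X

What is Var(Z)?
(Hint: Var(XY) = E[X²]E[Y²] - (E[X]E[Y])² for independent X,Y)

Var(XY) = E[X²]E[Y²] - (E[X]E[Y])²
E[V] = 3.75, Var(V) = 9.375
E[X] = -2, Var(X) = 0.25
E[V²] = 9.375 + 3.75² = 23.4375
E[X²] = 0.25 + (-2)² = 4.25
Var(Z) = 23.4375*4.25 - (3.75*(-2))²
= 99.609375 - 56.25 = 43.359375

43.359375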